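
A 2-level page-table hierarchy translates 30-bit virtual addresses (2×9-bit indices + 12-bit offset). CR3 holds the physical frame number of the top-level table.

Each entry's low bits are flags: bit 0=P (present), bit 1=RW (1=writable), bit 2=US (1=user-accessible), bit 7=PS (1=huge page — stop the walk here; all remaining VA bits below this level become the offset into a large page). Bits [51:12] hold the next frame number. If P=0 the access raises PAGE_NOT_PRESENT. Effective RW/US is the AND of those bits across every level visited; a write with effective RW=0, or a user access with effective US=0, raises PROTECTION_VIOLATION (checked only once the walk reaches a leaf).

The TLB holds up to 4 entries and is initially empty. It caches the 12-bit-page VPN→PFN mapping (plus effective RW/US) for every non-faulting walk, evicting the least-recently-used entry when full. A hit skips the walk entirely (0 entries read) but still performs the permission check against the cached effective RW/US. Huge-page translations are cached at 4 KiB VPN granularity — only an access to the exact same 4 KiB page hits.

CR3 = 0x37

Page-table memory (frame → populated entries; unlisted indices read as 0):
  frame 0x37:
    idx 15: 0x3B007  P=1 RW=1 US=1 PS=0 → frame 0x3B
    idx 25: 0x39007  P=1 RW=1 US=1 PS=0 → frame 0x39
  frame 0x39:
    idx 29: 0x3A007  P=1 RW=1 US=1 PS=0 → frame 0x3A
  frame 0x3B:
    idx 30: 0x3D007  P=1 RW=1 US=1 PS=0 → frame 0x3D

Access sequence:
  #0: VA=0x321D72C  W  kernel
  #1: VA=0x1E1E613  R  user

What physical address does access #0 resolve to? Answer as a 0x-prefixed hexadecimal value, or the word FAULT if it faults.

Walk each access:
#0 VA=0x321D72C (w,kernel):
  L0: frame=0x37 idx=25 entry=0x39007 [P=1 RW=1 US=1 PS=0]
  L1: frame=0x39 idx=29 entry=0x3A007 [P=1 RW=1 US=1 PS=0]
  ⇒ phys 0x3A72C  [2 reads]
#1 VA=0x1E1E613 (r,user):
  L0: frame=0x37 idx=15 entry=0x3B007 [P=1 RW=1 US=1 PS=0]
  L1: frame=0x3B idx=30 entry=0x3D007 [P=1 RW=1 US=1 PS=0]
  ⇒ phys 0x3D613  [2 reads]

Access #0 PA: 0x3A72C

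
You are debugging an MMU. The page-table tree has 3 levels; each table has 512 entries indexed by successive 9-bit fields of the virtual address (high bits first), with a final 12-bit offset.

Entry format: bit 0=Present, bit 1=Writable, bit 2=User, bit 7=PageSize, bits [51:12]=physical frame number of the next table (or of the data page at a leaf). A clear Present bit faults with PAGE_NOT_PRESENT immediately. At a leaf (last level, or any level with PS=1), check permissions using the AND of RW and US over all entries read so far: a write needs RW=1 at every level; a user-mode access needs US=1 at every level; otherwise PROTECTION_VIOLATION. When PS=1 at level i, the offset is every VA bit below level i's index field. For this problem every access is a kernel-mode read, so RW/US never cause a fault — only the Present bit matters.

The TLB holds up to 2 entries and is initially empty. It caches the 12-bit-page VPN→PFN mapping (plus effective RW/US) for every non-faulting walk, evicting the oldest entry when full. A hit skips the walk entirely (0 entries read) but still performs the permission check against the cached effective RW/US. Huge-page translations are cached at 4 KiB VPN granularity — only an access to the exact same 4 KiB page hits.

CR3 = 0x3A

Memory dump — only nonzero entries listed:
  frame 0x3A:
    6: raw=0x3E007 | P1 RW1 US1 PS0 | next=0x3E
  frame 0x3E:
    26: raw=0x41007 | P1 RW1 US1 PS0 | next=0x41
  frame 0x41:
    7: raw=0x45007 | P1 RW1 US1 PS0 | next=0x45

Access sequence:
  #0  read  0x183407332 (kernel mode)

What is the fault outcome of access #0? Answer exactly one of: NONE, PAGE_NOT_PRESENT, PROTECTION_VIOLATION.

Walk each access:
#0 VA=0x183407332 (r,kernel):
  L0: frame=0x3A idx=6 entry=0x3E007 [P=1 RW=1 US=1 PS=0]
  L1: frame=0x3E idx=26 entry=0x41007 [P=1 RW=1 US=1 PS=0]
  L2: frame=0x41 idx=7 entry=0x45007 [P=1 RW=1 US=1 PS=0]
  → PA=0x45332  (3 entries read)

Access #0 fault: NONE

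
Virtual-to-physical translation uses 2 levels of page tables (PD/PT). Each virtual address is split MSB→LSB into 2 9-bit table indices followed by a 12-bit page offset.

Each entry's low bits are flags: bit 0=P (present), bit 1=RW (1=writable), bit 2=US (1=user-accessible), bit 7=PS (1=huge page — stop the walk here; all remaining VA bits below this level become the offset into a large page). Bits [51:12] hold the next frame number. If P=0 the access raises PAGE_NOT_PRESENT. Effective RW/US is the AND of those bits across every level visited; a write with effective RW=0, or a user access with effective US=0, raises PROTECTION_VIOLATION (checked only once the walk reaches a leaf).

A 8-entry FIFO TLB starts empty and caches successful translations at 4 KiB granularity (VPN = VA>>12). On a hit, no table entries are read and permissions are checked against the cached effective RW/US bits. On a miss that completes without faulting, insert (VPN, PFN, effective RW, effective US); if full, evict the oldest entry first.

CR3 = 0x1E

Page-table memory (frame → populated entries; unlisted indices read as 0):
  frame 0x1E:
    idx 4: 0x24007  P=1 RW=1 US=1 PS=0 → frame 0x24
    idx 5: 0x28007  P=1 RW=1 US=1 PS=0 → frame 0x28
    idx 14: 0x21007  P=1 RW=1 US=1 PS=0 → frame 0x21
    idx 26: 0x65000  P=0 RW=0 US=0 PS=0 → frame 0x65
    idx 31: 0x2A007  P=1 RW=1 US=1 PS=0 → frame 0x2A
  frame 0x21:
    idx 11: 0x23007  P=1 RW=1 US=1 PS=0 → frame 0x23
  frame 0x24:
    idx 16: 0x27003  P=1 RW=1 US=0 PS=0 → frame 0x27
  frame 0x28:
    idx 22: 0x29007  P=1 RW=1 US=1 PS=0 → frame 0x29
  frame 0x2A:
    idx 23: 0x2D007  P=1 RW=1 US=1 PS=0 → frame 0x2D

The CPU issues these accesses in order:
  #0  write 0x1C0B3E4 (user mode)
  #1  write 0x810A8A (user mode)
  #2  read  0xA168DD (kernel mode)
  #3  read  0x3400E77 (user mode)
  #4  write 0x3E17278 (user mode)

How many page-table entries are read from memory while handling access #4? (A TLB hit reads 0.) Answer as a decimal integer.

Trace:
#0 VA=0x1C0B3E4 (w,user):
  lvl0: tbl 0x1E, slot 14 ⇒ 0x21007 (P1/RW1/US1/PS0)
  lvl1: tbl 0x21, slot 11 ⇒ 0x23007 (P1/RW1/US1/PS0)
  → PA=0x233E4  (2 entries read)
#1 VA=0x810A8A (w,user):
  lvl0: tbl 0x1E, slot 4 ⇒ 0x24007 (P1/RW1/US1/PS0)
  lvl1: tbl 0x24, slot 16 ⇒ 0x27003 (P1/RW1/US0/PS0)
  ✗ PROTECTION_VIOLATION  [2 reads]
#2 VA=0xA168DD (r,kernel):
  lvl0: tbl 0x1E, slot 5 ⇒ 0x28007 (P1/RW1/US1/PS0)
  lvl1: tbl 0x28, slot 22 ⇒ 0x29007 (P1/RW1/US1/PS0)
  → PA=0x298DD  (2 entries read)
#3 VA=0x3400E77 (r,user):
  lvl0: tbl 0x1E, slot 26 ⇒ 0x65000 (P0/RW0/US0/PS0)
  ✗ PAGE_NOT_PRESENT  [1 reads]
#4 VA=0x3E17278 (w,user):
  lvl0: tbl 0x1E, slot 31 ⇒ 0x2A007 (P1/RW1/US1/PS0)
  lvl1: tbl 0x2A, slot 23 ⇒ 0x2D007 (P1/RW1/US1/PS0)
  → PA=0x2D278  (2 entries read)

Entries read for #4: 2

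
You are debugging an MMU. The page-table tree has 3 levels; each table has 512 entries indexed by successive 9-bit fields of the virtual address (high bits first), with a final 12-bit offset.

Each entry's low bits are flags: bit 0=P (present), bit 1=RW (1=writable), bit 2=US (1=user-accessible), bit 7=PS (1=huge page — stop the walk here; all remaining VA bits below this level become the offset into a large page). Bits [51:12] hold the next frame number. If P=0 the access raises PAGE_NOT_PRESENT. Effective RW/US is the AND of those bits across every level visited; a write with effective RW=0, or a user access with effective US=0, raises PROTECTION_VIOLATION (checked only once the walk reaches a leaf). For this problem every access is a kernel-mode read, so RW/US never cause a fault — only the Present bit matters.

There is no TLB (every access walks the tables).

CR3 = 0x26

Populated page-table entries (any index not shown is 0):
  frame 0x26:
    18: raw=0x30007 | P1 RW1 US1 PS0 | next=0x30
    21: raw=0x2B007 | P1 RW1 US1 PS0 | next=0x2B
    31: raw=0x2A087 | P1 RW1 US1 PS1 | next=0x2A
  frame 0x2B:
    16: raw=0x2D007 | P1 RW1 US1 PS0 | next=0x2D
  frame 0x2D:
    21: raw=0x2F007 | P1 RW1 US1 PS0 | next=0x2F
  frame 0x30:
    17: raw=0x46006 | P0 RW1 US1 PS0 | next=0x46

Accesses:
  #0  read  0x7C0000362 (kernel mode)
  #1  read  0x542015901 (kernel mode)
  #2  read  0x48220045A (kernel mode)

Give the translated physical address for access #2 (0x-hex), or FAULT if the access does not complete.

Walk each access:
#0 VA=0x7C0000362 (r,kernel):
  lvl0: tbl 0x26, slot 31 ⇒ 0x2A087 (P1/RW1/US1/PS1)
  ✓ 0x2A362 (huge @L0)  — 1 lookups
#1 VA=0x542015901 (r,kernel):
  lvl0: tbl 0x26, slot 21 ⇒ 0x2B007 (P1/RW1/US1/PS0)
  lvl1: tbl 0x2B, slot 16 ⇒ 0x2D007 (P1/RW1/US1/PS0)
  lvl2: tbl 0x2D, slot 21 ⇒ 0x2F007 (P1/RW1/US1/PS0)
  ✓ 0x2F901  — 3 lookups
#2 VA=0x48220045A (r,kernel):
  lvl0: tbl 0x26, slot 18 ⇒ 0x30007 (P1/RW1/US1/PS0)
  lvl1: tbl 0x30, slot 17 ⇒ 0x46006 (P0/RW1/US1/PS0)
  → PAGE_NOT_PRESENT  (2 entries read)

Access #2 PA: FAULT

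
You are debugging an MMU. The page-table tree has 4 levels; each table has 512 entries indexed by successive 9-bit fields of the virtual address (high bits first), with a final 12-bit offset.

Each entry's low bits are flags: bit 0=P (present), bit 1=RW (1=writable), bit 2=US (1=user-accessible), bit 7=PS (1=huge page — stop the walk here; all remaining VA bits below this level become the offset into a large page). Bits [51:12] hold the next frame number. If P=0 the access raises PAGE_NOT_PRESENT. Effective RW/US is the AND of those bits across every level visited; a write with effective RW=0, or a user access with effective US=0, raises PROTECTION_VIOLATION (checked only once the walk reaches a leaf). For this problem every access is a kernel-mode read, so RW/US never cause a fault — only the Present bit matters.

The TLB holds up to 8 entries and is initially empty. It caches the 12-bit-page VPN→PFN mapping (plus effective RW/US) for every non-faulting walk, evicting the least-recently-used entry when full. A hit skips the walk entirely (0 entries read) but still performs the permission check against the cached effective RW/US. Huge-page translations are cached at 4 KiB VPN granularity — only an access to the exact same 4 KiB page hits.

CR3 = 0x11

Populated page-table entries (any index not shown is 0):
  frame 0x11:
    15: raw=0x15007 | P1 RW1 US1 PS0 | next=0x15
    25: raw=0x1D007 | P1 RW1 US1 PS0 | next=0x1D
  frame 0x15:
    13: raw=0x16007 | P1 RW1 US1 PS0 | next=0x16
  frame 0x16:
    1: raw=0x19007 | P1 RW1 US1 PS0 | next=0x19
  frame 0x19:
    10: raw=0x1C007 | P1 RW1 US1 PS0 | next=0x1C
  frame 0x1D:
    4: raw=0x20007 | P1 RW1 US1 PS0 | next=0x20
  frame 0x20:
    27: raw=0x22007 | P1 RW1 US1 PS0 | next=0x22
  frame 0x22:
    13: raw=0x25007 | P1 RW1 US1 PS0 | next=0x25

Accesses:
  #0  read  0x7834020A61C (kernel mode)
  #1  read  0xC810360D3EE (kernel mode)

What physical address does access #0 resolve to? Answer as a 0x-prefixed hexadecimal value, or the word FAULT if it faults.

Walk each access:
#0 VA=0x7834020A61C (r,kernel):
  [0] read 0x11 idx=15: raw=0x15007 flags P=1 W=1 U=1 S=0
  [1] read 0x15 idx=13: raw=0x16007 flags P=1 W=1 U=1 S=0
  [2] read 0x16 idx=1: raw=0x19007 flags P=1 W=1 U=1 S=0
  [3] read 0x19 idx=10: raw=0x1C007 flags P=1 W=1 U=1 S=0
  ⇒ phys 0x1C61C  [4 reads]
#1 VA=0xC810360D3EE (r,kernel):
  [0] read 0x11 idx=25: raw=0x1D007 flags P=1 W=1 U=1 S=0
  [1] read 0x1D idx=4: raw=0x20007 flags P=1 W=1 U=1 S=0
  [2] read 0x20 idx=27: raw=0x22007 flags P=1 W=1 U=1 S=0
  [3] read 0x22 idx=13: raw=0x25007 flags P=1 W=1 U=1 S=0
  ⇒ phys 0x253EE  [4 reads]

Access #0 PA: 0x1C61C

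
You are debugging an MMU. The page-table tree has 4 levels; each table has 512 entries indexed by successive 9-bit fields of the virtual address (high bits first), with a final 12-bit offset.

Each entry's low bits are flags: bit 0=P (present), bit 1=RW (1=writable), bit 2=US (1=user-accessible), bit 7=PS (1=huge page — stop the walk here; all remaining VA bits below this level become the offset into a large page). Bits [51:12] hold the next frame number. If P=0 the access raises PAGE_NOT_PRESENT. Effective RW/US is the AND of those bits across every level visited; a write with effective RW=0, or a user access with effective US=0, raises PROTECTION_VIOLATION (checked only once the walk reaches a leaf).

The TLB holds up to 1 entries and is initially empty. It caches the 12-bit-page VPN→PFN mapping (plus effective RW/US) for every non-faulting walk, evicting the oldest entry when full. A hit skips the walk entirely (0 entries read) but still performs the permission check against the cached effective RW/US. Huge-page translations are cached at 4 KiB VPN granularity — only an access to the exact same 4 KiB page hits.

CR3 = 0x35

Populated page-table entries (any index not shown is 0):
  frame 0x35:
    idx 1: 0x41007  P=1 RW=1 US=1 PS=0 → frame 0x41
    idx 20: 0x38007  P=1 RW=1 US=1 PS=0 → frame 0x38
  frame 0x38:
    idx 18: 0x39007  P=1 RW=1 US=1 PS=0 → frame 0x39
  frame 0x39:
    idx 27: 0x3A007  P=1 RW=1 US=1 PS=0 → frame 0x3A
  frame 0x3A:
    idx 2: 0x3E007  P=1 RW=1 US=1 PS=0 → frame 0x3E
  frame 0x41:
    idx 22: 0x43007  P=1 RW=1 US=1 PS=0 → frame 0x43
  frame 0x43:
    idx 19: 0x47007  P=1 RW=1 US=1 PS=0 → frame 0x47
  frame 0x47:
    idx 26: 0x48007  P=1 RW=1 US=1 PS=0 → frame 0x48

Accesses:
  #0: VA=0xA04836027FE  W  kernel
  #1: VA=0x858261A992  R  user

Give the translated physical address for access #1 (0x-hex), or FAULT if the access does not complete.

Walk each access:
#0 VA=0xA04836027FE (w,kernel):
  lvl0: tbl 0x35, slot 20 ⇒ 0x38007 (P1/RW1/US1/PS0)
  lvl1: tbl 0x38, slot 18 ⇒ 0x39007 (P1/RW1/US1/PS0)
  lvl2: tbl 0x39, slot 27 ⇒ 0x3A007 (P1/RW1/US1/PS0)
  lvl3: tbl 0x3A, slot 2 ⇒ 0x3E007 (P1/RW1/US1/PS0)
  ⇒ phys 0x3E7FE  [4 reads]
#1 VA=0x858261A992 (r,user):
  lvl0: tbl 0x35, slot 1 ⇒ 0x41007 (P1/RW1/US1/PS0)
  lvl1: tbl 0x41, slot 22 ⇒ 0x43007 (P1/RW1/US1/PS0)
  lvl2: tbl 0x43, slot 19 ⇒ 0x47007 (P1/RW1/US1/PS0)
  lvl3: tbl 0x47, slot 26 ⇒ 0x48007 (P1/RW1/US1/PS0)
  ⇒ phys 0x48992  [4 reads]

Access #1 PA: 0x48992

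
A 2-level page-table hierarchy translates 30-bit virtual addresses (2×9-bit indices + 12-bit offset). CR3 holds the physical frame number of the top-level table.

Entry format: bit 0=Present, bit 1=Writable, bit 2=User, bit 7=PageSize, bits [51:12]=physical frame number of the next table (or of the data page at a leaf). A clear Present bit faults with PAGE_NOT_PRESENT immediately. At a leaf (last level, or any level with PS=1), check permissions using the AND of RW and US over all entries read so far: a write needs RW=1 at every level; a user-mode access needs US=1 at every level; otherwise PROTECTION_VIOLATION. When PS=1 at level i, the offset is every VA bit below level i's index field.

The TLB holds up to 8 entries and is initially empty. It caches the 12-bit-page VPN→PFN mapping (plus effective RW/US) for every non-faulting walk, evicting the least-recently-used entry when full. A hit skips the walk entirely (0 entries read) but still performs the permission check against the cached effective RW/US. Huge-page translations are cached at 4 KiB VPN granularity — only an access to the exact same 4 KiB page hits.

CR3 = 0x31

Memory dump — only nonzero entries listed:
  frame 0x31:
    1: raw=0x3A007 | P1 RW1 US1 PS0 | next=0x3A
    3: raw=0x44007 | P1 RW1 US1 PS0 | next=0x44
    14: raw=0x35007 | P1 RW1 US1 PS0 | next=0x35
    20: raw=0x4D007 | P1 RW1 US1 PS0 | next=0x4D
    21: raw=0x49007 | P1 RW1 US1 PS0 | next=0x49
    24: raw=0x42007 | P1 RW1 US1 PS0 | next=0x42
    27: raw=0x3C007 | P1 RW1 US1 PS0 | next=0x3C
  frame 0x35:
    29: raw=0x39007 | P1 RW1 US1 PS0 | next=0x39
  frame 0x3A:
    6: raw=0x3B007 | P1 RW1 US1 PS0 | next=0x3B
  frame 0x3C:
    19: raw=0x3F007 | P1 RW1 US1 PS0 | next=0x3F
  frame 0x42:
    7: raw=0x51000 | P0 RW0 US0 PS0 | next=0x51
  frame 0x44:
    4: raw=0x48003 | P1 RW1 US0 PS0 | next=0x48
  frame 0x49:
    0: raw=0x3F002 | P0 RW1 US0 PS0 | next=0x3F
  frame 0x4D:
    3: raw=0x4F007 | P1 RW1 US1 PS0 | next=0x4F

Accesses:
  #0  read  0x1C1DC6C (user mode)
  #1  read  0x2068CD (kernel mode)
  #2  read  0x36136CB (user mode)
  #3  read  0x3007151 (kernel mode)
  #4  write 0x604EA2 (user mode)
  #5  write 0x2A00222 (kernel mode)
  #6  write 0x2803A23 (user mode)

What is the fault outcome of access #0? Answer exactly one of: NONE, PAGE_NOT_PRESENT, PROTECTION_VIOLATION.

Per-access translation:
#0 VA=0x1C1DC6C (r,user):
  lvl0: tbl 0x31, slot 14 ⇒ 0x35007 (P1/RW1/US1/PS0)
  lvl1: tbl 0x35, slot 29 ⇒ 0x39007 (P1/RW1/US1/PS0)
  → PA=0x39C6C  (2 entries read)
#1 VA=0x2068CD (r,kernel):
  lvl0: tbl 0x31, slot 1 ⇒ 0x3A007 (P1/RW1/US1/PS0)
  lvl1: tbl 0x3A, slot 6 ⇒ 0x3B007 (P1/RW1/US1/PS0)
  → PA=0x3B8CD  (2 entries read)
#2 VA=0x36136CB (r,user):
  lvl0: tbl 0x31, slot 27 ⇒ 0x3C007 (P1/RW1/US1/PS0)
  lvl1: tbl 0x3C, slot 19 ⇒ 0x3F007 (P1/RW1/US1/PS0)
  → PA=0x3F6CB  (2 entries read)
#3 VA=0x3007151 (r,kernel):
  lvl0: tbl 0x31, slot 24 ⇒ 0x42007 (P1/RW1/US1/PS0)
  lvl1: tbl 0x42, slot 7 ⇒ 0x51000 (P0/RW0/US0/PS0)
  ⇒ fault: PAGE_NOT_PRESENT  — 2 lookups
#4 VA=0x604EA2 (w,user):
  lvl0: tbl 0x31, slot 3 ⇒ 0x44007 (P1/RW1/US1/PS0)
  lvl1: tbl 0x44, slot 4 ⇒ 0x48003 (P1/RW1/US0/PS0)
  ⇒ fault: PROTECTION_VIOLATION  — 2 lookups
#5 VA=0x2A00222 (w,kernel):
  lvl0: tbl 0x31, slot 21 ⇒ 0x49007 (P1/RW1/US1/PS0)
  lvl1: tbl 0x49, slot 0 ⇒ 0x3F002 (P0/RW1/US0/PS0)
  ⇒ fault: PAGE_NOT_PRESENT  — 2 lookups
#6 VA=0x2803A23 (w,user):
  lvl0: tbl 0x31, slot 20 ⇒ 0x4D007 (P1/RW1/US1/PS0)
  lvl1: tbl 0x4D, slot 3 ⇒ 0x4F007 (P1/RW1/US1/PS0)
  → PA=0x4FA23  (2 entries read)

Access #0 fault: NONE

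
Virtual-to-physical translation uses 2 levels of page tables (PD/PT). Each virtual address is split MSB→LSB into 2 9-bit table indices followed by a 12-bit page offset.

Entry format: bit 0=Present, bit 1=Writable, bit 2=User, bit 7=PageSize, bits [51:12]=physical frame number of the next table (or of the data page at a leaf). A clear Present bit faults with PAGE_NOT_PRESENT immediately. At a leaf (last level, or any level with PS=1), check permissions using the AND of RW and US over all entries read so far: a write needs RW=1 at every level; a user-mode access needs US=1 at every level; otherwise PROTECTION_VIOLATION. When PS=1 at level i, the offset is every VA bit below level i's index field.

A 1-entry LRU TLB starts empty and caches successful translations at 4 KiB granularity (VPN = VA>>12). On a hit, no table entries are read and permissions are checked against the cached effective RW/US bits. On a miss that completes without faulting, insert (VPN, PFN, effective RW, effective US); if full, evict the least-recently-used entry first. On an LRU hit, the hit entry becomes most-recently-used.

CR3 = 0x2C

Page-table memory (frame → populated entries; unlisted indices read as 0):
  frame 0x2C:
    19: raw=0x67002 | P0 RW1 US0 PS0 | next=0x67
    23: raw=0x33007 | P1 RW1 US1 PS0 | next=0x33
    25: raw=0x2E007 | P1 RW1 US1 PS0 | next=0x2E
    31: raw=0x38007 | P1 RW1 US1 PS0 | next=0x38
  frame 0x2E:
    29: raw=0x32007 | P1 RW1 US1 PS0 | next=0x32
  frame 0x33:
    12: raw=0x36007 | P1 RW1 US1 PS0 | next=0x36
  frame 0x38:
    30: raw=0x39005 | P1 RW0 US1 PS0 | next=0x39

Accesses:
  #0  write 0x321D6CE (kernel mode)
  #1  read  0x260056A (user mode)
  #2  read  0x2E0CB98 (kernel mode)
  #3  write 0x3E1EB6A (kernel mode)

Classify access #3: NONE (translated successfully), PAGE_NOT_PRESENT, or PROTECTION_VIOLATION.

Trace:
#0 VA=0x321D6CE (w,kernel):
  [0] read 0x2C idx=25: raw=0x2E007 flags P=1 W=1 U=1 S=0
  [1] read 0x2E idx=29: raw=0x32007 flags P=1 W=1 U=1 S=0
  → PA=0x326CE  (2 entries read)
#1 VA=0x260056A (r,user):
  [0] read 0x2C idx=19: raw=0x67002 flags P=0 W=1 U=0 S=0
  → PAGE_NOT_PRESENT  (1 entries read)
#2 VA=0x2E0CB98 (r,kernel):
  [0] read 0x2C idx=23: raw=0x33007 flags P=1 W=1 U=1 S=0
  [1] read 0x33 idx=12: raw=0x36007 flags P=1 W=1 U=1 S=0
  → PA=0x36B98  (2 entries read)
#3 VA=0x3E1EB6A (w,kernel):
  [0] read 0x2C idx=31: raw=0x38007 flags P=1 W=1 U=1 S=0
  [1] read 0x38 idx=30: raw=0x39005 flags P=1 W=0 U=1 S=0
  → PROTECTION_VIOLATION  (2 entries read)

Access #3 fault: PROTECTION_VIOLATION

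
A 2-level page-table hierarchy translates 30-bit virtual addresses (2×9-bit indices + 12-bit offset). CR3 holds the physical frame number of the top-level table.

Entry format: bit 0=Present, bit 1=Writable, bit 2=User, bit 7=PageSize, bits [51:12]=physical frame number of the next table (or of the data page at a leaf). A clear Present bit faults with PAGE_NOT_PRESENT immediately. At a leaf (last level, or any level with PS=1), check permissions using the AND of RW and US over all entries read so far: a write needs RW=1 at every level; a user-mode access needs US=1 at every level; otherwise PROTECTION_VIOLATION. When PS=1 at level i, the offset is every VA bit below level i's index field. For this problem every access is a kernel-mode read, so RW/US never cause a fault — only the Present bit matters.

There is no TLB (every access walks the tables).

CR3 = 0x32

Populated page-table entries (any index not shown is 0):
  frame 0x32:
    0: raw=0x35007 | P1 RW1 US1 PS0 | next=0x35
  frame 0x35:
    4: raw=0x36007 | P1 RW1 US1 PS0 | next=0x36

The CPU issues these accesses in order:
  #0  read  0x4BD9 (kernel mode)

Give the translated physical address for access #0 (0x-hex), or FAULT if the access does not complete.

Walk each access:
#0 VA=0x4BD9 (r,kernel):
  lvl0: tbl 0x32, slot 0 ⇒ 0x35007 (P1/RW1/US1/PS0)
  lvl1: tbl 0x35, slot 4 ⇒ 0x36007 (P1/RW1/US1/PS0)
  ⇒ phys 0x36BD9  [2 reads]

Access #0 PA: 0x36BD9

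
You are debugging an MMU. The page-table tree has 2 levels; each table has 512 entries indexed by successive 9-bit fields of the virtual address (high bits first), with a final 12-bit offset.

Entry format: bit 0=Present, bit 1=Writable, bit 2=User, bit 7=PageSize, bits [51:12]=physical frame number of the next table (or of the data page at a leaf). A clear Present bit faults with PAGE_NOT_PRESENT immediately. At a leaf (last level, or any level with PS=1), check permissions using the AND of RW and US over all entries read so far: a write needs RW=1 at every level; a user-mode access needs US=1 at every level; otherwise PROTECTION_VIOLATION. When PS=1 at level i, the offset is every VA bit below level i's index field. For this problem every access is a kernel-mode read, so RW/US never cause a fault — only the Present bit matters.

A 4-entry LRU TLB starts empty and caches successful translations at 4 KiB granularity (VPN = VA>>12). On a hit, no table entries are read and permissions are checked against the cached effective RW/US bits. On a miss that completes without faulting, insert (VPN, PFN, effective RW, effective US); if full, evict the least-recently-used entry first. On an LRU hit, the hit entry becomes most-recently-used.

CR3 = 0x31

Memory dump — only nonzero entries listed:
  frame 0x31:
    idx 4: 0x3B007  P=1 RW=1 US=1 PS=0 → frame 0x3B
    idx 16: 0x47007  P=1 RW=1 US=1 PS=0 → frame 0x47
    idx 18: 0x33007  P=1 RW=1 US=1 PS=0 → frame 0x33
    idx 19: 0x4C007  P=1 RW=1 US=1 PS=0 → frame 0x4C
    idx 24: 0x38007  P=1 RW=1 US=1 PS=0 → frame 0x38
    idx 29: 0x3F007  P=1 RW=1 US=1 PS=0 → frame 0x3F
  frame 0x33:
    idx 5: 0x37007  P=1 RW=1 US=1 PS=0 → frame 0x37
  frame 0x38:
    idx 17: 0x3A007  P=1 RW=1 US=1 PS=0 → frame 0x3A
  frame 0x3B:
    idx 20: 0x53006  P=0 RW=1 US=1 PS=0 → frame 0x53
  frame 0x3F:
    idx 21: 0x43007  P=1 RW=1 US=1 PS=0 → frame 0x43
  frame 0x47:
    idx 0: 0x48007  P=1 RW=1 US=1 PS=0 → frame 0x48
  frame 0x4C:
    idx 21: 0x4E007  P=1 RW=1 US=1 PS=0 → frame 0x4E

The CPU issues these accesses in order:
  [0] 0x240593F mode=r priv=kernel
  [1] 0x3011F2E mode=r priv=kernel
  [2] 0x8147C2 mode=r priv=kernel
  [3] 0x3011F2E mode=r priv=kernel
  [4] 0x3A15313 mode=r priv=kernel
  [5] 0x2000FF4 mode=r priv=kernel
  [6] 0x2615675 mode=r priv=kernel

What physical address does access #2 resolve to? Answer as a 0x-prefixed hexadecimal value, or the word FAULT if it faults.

Walk each access:
#0 VA=0x240593F (r,kernel):
  lvl0: tbl 0x31, slot 18 ⇒ 0x33007 (P1/RW1/US1/PS0)
  lvl1: tbl 0x33, slot 5 ⇒ 0x37007 (P1/RW1/US1/PS0)
  ⇒ phys 0x3793F  [2 reads]
#1 VA=0x3011F2E (r,kernel):
  lvl0: tbl 0x31, slot 24 ⇒ 0x38007 (P1/RW1/US1/PS0)
  lvl1: tbl 0x38, slot 17 ⇒ 0x3A007 (P1/RW1/US1/PS0)
  ⇒ phys 0x3AF2E  [2 reads]
#2 VA=0x8147C2 (r,kernel):
  lvl0: tbl 0x31, slot 4 ⇒ 0x3B007 (P1/RW1/US1/PS0)
  lvl1: tbl 0x3B, slot 20 ⇒ 0x53006 (P0/RW1/US1/PS0)
  → PAGE_NOT_PRESENT  (2 entries read)
#3 VA=0x3011F2E (r,kernel):
  TLB hit vpn=0x3011 → PA=0x3AF2E
#4 VA=0x3A15313 (r,kernel):
  lvl0: tbl 0x31, slot 29 ⇒ 0x3F007 (P1/RW1/US1/PS0)
  lvl1: tbl 0x3F, slot 21 ⇒ 0x43007 (P1/RW1/US1/PS0)
  ⇒ phys 0x43313  [2 reads]
#5 VA=0x2000FF4 (r,kernel):
  lvl0: tbl 0x31, slot 16 ⇒ 0x47007 (P1/RW1/US1/PS0)
  lvl1: tbl 0x47, slot 0 ⇒ 0x48007 (P1/RW1/US1/PS0)
  ⇒ phys 0x48FF4  [2 reads]
#6 VA=0x2615675 (r,kernel):
  lvl0: tbl 0x31, slot 19 ⇒ 0x4C007 (P1/RW1/US1/PS0)
  lvl1: tbl 0x4C, slot 21 ⇒ 0x4E007 (P1/RW1/US1/PS0)
  ⇒ phys 0x4E675  [2 reads]

Access #2 PA: FAULT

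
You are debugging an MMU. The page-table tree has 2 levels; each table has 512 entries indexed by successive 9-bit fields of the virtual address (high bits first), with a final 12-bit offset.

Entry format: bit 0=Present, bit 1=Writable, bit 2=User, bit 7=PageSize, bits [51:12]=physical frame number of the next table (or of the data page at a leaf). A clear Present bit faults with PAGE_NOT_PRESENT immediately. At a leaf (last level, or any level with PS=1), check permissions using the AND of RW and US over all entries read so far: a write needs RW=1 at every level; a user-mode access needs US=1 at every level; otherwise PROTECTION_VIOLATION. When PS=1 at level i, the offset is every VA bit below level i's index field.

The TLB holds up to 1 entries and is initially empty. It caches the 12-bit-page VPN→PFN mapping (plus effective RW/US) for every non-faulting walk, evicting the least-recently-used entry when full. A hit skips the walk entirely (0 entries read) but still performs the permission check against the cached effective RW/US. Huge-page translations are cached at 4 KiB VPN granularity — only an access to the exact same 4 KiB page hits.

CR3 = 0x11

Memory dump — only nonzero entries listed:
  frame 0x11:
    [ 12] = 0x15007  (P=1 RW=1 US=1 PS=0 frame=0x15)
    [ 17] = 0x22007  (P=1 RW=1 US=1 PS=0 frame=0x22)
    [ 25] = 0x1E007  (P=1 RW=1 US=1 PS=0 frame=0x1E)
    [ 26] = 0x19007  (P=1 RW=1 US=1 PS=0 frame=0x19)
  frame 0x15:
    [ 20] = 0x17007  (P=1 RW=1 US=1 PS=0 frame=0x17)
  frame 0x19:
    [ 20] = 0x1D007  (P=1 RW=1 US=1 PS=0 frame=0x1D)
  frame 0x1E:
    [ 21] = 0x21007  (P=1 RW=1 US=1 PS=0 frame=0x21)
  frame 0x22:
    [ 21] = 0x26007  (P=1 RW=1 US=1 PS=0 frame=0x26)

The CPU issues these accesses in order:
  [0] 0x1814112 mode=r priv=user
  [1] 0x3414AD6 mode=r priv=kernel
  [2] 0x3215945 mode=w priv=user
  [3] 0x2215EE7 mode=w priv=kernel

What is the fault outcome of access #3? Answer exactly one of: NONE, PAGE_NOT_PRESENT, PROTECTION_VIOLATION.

Per-access translation:
#0 VA=0x1814112 (r,user):
  lvl0: tbl 0x11, slot 12 ⇒ 0x15007 (P1/RW1/US1/PS0)
  lvl1: tbl 0x15, slot 20 ⇒ 0x17007 (P1/RW1/US1/PS0)
  → PA=0x17112  (2 entries read)
#1 VA=0x3414AD6 (r,kernel):
  lvl0: tbl 0x11, slot 26 ⇒ 0x19007 (P1/RW1/US1/PS0)
  lvl1: tbl 0x19, slot 20 ⇒ 0x1D007 (P1/RW1/US1/PS0)
  → PA=0x1DAD6  (2 entries read)
#2 VA=0x3215945 (w,user):
  lvl0: tbl 0x11, slot 25 ⇒ 0x1E007 (P1/RW1/US1/PS0)
  lvl1: tbl 0x1E, slot 21 ⇒ 0x21007 (P1/RW1/US1/PS0)
  → PA=0x21945  (2 entries read)
#3 VA=0x2215EE7 (w,kernel):
  lvl0: tbl 0x11, slot 17 ⇒ 0x22007 (P1/RW1/US1/PS0)
  lvl1: tbl 0x22, slot 21 ⇒ 0x26007 (P1/RW1/US1/PS0)
  → PA=0x26EE7  (2 entries read)

Access #3 fault: NONE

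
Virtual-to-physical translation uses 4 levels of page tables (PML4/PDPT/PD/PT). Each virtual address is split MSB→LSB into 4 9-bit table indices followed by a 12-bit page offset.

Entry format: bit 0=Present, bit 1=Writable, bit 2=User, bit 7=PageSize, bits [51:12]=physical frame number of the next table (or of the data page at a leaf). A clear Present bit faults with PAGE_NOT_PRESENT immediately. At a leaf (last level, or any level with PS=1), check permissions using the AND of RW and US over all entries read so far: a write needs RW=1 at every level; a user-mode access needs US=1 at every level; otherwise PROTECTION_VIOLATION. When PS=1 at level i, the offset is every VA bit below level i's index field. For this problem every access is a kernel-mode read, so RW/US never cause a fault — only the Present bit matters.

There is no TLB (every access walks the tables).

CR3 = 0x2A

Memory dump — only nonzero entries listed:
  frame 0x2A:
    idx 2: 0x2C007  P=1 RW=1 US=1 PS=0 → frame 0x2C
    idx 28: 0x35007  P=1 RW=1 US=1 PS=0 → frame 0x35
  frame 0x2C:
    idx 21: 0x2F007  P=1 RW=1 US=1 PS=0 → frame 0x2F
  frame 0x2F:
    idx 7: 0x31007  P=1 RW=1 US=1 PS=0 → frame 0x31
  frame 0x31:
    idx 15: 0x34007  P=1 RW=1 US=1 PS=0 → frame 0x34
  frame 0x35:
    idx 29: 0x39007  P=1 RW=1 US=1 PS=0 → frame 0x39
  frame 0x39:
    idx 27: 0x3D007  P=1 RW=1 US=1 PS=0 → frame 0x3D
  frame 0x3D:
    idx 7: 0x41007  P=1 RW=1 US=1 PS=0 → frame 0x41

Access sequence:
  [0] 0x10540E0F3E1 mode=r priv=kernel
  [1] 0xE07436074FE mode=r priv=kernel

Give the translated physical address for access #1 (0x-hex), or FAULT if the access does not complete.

Per-access translation:
#0 VA=0x10540E0F3E1 (r,kernel):
  L0: frame=0x2A idx=2 entry=0x2C007 [P=1 RW=1 US=1 PS=0]
  L1: frame=0x2C idx=21 entry=0x2F007 [P=1 RW=1 US=1 PS=0]
  L2: frame=0x2F idx=7 entry=0x31007 [P=1 RW=1 US=1 PS=0]
  L3: frame=0x31 idx=15 entry=0x34007 [P=1 RW=1 US=1 PS=0]
  ⇒ phys 0x343E1  [4 reads]
#1 VA=0xE07436074FE (r,kernel):
  L0: frame=0x2A idx=28 entry=0x35007 [P=1 RW=1 US=1 PS=0]
  L1: frame=0x35 idx=29 entry=0x39007 [P=1 RW=1 US=1 PS=0]
  L2: frame=0x39 idx=27 entry=0x3D007 [P=1 RW=1 US=1 PS=0]
  L3: frame=0x3D idx=7 entry=0x41007 [P=1 RW=1 US=1 PS=0]
  ⇒ phys 0x414FE  [4 reads]

Access #1 PA: 0x414FE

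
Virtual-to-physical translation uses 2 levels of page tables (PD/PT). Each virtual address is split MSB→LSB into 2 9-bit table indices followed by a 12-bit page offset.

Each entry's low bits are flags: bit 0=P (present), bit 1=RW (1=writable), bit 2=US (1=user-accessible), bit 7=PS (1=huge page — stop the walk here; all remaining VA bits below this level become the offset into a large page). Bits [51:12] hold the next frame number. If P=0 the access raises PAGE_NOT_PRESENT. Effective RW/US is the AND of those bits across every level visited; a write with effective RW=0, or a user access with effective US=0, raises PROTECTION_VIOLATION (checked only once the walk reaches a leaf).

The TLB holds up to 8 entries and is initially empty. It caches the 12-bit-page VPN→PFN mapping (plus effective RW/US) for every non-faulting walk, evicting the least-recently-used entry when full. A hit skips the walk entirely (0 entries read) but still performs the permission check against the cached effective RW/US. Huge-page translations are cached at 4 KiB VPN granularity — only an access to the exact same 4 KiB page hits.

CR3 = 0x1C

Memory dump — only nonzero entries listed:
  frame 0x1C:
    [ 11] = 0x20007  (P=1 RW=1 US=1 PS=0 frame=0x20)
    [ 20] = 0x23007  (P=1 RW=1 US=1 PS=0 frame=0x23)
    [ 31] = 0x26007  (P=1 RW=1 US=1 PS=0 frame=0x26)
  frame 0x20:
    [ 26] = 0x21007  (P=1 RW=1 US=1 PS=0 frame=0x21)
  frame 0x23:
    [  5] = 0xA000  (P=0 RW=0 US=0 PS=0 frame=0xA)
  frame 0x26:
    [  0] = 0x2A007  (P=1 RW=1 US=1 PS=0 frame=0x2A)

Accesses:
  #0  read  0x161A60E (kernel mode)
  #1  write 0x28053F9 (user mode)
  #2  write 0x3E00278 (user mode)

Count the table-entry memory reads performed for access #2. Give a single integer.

Per-access translation:
#0 VA=0x161A60E (r,kernel):
  L0: frame=0x1C idx=11 entry=0x20007 [P=1 RW=1 US=1 PS=0]
  L1: frame=0x20 idx=26 entry=0x21007 [P=1 RW=1 US=1 PS=0]
  ⇒ phys 0x2160E  [2 reads]
#1 VA=0x28053F9 (w,user):
  L0: frame=0x1C idx=20 entry=0x23007 [P=1 RW=1 US=1 PS=0]
  L1: frame=0x23 idx=5 entry=0xA000 [P=0 RW=0 US=0 PS=0]
  ⇒ fault: PAGE_NOT_PRESENT  — 2 lookups
#2 VA=0x3E00278 (w,user):
  L0: frame=0x1C idx=31 entry=0x26007 [P=1 RW=1 US=1 PS=0]
  L1: frame=0x26 idx=0 entry=0x2A007 [P=1 RW=1 US=1 PS=0]
  ⇒ phys 0x2A278  [2 reads]

Entries read for #2: 2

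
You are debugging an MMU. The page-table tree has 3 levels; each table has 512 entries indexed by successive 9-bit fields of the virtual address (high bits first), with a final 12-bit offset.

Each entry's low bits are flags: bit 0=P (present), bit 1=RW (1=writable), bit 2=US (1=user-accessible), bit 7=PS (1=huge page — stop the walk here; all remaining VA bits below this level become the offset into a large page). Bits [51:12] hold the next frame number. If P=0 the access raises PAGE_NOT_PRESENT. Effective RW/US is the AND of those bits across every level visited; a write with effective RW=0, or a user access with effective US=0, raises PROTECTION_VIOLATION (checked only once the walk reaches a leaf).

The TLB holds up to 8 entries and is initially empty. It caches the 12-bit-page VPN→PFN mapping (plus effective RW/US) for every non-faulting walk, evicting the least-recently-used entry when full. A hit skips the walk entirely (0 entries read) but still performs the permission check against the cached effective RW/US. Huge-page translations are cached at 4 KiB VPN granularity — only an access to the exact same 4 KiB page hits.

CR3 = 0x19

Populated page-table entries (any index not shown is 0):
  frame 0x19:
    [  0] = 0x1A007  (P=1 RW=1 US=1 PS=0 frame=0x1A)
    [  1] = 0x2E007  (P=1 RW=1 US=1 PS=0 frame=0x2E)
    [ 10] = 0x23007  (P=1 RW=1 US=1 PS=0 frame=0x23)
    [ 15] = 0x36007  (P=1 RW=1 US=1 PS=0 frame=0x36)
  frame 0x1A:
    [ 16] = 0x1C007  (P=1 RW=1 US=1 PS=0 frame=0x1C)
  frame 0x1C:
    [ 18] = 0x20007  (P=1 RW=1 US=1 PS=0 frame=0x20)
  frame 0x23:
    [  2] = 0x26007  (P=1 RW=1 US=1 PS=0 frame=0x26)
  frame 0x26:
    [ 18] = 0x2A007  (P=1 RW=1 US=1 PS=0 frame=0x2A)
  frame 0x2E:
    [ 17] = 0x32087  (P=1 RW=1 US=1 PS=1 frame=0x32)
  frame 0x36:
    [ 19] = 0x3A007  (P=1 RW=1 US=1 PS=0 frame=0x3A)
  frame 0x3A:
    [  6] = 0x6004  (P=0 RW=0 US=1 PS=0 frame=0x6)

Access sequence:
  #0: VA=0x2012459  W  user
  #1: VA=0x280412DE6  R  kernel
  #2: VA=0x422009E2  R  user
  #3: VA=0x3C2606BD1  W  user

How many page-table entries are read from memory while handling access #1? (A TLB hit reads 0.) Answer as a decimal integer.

Per-access translation:
#0 VA=0x2012459 (w,user):
  L0 @0x19[0] → 0x1A007  P=1,RW=1,US=1,PS=0
  L1 @0x1A[16] → 0x1C007  P=1,RW=1,US=1,PS=0
  L2 @0x1C[18] → 0x20007  P=1,RW=1,US=1,PS=0
  → PA=0x20459  (3 entries read)
#1 VA=0x280412DE6 (r,kernel):
  L0 @0x19[10] → 0x23007  P=1,RW=1,US=1,PS=0
  L1 @0x23[2] → 0x26007  P=1,RW=1,US=1,PS=0
  L2 @0x26[18] → 0x2A007  P=1,RW=1,US=1,PS=0
  → PA=0x2ADE6  (3 entries read)
#2 VA=0x422009E2 (r,user):
  L0 @0x19[1] → 0x2E007  P=1,RW=1,US=1,PS=0
  L1 @0x2E[17] → 0x32087  P=1,RW=1,US=1,PS=1
  → PA=0x329E2 (huge @L1)  (2 entries read)
#3 VA=0x3C2606BD1 (w,user):
  L0 @0x19[15] → 0x36007  P=1,RW=1,US=1,PS=0
  L1 @0x36[19] → 0x3A007  P=1,RW=1,US=1,PS=0
  L2 @0x3A[6] → 0x6004  P=0,RW=0,US=1,PS=0
  ⇒ fault: PAGE_NOT_PRESENT  — 3 lookups

Entries read for #1: 3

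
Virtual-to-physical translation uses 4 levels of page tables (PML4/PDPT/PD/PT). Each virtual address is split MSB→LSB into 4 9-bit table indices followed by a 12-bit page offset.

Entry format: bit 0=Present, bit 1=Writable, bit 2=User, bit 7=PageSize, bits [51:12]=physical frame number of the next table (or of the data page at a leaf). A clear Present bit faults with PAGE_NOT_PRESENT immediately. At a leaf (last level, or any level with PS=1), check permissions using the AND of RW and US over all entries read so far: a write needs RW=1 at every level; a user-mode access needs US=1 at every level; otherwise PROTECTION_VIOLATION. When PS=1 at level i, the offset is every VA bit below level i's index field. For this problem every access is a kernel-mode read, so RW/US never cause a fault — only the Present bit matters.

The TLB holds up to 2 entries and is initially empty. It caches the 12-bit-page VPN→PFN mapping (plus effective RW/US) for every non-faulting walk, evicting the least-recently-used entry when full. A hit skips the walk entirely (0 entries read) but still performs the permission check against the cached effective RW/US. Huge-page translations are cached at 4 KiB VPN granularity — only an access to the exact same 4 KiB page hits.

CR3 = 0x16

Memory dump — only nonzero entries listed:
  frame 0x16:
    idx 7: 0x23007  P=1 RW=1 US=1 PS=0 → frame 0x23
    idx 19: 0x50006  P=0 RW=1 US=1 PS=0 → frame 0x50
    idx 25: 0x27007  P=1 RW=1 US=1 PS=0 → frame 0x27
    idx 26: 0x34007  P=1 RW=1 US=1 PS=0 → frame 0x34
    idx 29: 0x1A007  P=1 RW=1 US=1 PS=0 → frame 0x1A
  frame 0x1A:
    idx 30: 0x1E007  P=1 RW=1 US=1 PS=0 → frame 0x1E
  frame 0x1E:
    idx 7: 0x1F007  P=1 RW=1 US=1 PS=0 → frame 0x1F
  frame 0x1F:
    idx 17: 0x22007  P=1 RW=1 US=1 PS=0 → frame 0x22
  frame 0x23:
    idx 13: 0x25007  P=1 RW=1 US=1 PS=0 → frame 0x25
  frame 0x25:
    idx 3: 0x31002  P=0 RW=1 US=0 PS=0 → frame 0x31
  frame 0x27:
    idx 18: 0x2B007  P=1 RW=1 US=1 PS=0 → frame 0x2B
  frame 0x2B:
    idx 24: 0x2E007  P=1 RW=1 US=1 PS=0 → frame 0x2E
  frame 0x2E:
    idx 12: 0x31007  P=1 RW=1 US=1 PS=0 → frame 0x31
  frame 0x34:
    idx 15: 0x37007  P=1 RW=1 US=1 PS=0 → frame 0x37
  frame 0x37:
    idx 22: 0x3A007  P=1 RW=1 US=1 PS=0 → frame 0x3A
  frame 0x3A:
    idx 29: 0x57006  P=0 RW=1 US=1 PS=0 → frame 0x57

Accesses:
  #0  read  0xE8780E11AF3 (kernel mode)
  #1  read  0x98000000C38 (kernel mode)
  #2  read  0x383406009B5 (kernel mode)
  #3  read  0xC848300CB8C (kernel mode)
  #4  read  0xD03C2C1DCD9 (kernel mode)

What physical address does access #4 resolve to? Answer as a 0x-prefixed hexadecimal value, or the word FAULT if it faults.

Trace:
#0 VA=0xE8780E11AF3 (r,kernel):
  [0] read 0x16 idx=29: raw=0x1A007 flags P=1 W=1 U=1 S=0
  [1] read 0x1A idx=30: raw=0x1E007 flags P=1 W=1 U=1 S=0
  [2] read 0x1E idx=7: raw=0x1F007 flags P=1 W=1 U=1 S=0
  [3] read 0x1F idx=17: raw=0x22007 flags P=1 W=1 U=1 S=0
  → PA=0x22AF3  (4 entries read)
#1 VA=0x98000000C38 (r,kernel):
  [0] read 0x16 idx=19: raw=0x50006 flags P=0 W=1 U=1 S=0
  → PAGE_NOT_PRESENT  (1 entries read)
#2 VA=0x383406009B5 (r,kernel):
  [0] read 0x16 idx=7: raw=0x23007 flags P=1 W=1 U=1 S=0
  [1] read 0x23 idx=13: raw=0x25007 flags P=1 W=1 U=1 S=0
  [2] read 0x25 idx=3: raw=0x31002 flags P=0 W=1 U=0 S=0
  → PAGE_NOT_PRESENT  (3 entries read)
#3 VA=0xC848300CB8C (r,kernel):
  [0] read 0x16 idx=25: raw=0x27007 flags P=1 W=1 U=1 S=0
  [1] read 0x27 idx=18: raw=0x2B007 flags P=1 W=1 U=1 S=0
  [2] read 0x2B idx=24: raw=0x2E007 flags P=1 W=1 U=1 S=0
  [3] read 0x2E idx=12: raw=0x31007 flags P=1 W=1 U=1 S=0
  → PA=0x31B8C  (4 entries read)
#4 VA=0xD03C2C1DCD9 (r,kernel):
  [0] read 0x16 idx=26: raw=0x34007 flags P=1 W=1 U=1 S=0
  [1] read 0x34 idx=15: raw=0x37007 flags P=1 W=1 U=1 S=0
  [2] read 0x37 idx=22: raw=0x3A007 flags P=1 W=1 U=1 S=0
  [3] read 0x3A idx=29: raw=0x57006 flags P=0 W=1 U=1 S=0
  → PAGE_NOT_PRESENT  (4 entries read)

Access #4 PA: FAULT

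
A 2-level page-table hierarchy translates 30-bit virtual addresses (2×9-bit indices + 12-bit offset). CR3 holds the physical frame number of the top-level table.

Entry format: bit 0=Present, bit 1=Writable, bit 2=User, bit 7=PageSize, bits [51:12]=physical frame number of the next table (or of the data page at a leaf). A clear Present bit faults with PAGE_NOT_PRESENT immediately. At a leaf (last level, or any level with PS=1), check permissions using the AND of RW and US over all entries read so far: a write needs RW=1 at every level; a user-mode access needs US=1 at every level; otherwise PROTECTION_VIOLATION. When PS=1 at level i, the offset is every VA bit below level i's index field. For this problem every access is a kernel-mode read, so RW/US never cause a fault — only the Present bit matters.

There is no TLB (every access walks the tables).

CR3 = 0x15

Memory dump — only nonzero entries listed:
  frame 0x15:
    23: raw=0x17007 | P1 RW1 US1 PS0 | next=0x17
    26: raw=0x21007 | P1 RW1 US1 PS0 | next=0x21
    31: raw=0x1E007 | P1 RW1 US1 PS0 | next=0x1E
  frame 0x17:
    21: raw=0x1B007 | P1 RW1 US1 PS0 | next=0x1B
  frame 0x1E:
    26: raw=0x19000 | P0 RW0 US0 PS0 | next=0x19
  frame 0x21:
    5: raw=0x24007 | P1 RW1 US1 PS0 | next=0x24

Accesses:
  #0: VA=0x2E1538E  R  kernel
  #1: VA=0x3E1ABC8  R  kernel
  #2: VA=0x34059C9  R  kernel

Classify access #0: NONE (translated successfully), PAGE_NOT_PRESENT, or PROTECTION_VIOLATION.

Per-access translation:
#0 VA=0x2E1538E (r,kernel):
  L0: frame=0x15 idx=23 entry=0x17007 [P=1 RW=1 US=1 PS=0]
  L1: frame=0x17 idx=21 entry=0x1B007 [P=1 RW=1 US=1 PS=0]
  ⇒ phys 0x1B38E  [2 reads]
#1 VA=0x3E1ABC8 (r,kernel):
  L0: frame=0x15 idx=31 entry=0x1E007 [P=1 RW=1 US=1 PS=0]
  L1: frame=0x1E idx=26 entry=0x19000 [P=0 RW=0 US=0 PS=0]
  ✗ PAGE_NOT_PRESENT  [2 reads]
#2 VA=0x34059C9 (r,kernel):
  L0: frame=0x15 idx=26 entry=0x21007 [P=1 RW=1 US=1 PS=0]
  L1: frame=0x21 idx=5 entry=0x24007 [P=1 RW=1 US=1 PS=0]
  ⇒ phys 0x249C9  [2 reads]

Access #0 fault: NONE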